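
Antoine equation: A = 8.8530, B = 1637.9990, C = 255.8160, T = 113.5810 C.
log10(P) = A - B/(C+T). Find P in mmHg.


C+T = 369.3970
B/(C+T) = 4.4343
log10(P) = 8.8530 - 4.4343 = 4.4187
P = 10^4.4187 = 26227.0259 mmHg

26227.0259 mmHg


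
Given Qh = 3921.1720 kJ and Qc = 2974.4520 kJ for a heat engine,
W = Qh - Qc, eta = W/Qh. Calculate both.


W = 3921.1720 - 2974.4520 = 946.7200 kJ
eta = 946.7200 / 3921.1720 = 0.2414 = 24.1438%

W = 946.7200 kJ, eta = 24.1438%


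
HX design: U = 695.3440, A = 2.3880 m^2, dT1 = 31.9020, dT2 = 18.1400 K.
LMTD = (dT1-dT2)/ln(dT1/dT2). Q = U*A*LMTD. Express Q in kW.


LMTD = 24.3770 K
Q = 695.3440 * 2.3880 * 24.3770 = 40477.5060 W = 40.4775 kW

40.4775 kW


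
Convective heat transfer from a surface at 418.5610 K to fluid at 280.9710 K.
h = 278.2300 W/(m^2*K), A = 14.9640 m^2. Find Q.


dT = 137.5900 K
Q = 278.2300 * 14.9640 * 137.5900 = 572846.8455 W

572846.8455 W


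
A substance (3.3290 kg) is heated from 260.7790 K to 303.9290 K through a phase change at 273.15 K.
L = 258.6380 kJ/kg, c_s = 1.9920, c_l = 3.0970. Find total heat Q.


Q1 (sensible, solid) = 3.3290 * 1.9920 * 12.3710 = 82.0367 kJ
Q2 (latent) = 3.3290 * 258.6380 = 861.0059 kJ
Q3 (sensible, liquid) = 3.3290 * 3.0970 * 30.7790 = 317.3288 kJ
Q_total = 1260.3714 kJ

1260.3714 kJ


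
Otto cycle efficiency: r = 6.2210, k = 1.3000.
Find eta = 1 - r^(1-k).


r^(k-1) = 1.7304
eta = 1 - 1/1.7304 = 0.4221 = 42.2114%

42.2114%


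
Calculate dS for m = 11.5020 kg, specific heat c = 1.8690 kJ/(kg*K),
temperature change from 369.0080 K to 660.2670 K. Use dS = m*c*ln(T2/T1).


T2/T1 = 1.7893
ln(T2/T1) = 0.5818
dS = 11.5020 * 1.8690 * 0.5818 = 12.5077 kJ/K

12.5077 kJ/K


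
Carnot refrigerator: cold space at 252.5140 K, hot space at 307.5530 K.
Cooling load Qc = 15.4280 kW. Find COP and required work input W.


COP = 252.5140 / 55.0390 = 4.5879
W = 15.4280 / 4.5879 = 3.3628 kW

COP = 4.5879, W = 3.3628 kW


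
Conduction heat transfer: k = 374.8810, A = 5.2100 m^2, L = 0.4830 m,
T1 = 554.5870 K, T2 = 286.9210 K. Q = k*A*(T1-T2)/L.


dT = 267.6660 K
Q = 374.8810 * 5.2100 * 267.6660 / 0.4830 = 1082373.7003 W

1082373.7003 W


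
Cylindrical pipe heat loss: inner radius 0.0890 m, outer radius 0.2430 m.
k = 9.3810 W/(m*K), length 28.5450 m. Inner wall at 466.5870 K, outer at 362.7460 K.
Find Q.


dT = 103.8410 K
ln(ro/ri) = 1.0044
Q = 2*pi*9.3810*28.5450*103.8410 / 1.0044 = 173944.3665 W

173944.3665 W


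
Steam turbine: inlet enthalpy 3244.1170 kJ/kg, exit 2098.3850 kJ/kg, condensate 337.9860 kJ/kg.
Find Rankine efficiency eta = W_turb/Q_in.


W = 1145.7320 kJ/kg
Q_in = 2906.1310 kJ/kg
eta = 0.3942 = 39.4247%

eta = 39.4247%


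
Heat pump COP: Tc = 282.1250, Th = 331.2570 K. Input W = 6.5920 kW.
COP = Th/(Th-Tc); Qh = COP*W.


COP = 331.2570 / 49.1320 = 6.7422
Qh = 6.7422 * 6.5920 = 44.4445 kW

COP = 6.7422, Qh = 44.4445 kW


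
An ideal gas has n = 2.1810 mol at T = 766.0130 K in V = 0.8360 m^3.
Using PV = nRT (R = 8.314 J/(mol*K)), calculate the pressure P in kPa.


P = nRT/V = 2.1810 * 8.314 * 766.0130 / 0.8360
= 13889.9866 / 0.8360 = 16614.8165 Pa = 16.6148 kPa

16.6148 kPa


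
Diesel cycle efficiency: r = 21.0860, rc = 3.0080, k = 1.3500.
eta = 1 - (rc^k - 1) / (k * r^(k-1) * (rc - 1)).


r^(k-1) = 2.9067
rc^k = 4.4226
eta = 0.5656 = 56.5632%

56.5632%


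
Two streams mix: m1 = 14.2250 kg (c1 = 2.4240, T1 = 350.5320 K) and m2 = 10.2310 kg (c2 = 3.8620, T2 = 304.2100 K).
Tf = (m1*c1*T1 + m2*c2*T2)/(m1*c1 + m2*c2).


num = 24106.8167
den = 73.9935
Tf = 325.7963 K

325.7963 K


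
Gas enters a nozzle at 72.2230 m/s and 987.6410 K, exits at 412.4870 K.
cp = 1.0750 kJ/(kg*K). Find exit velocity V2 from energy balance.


dT = 575.1540 K
2*cp*1000*dT = 1236581.1000
V1^2 = 5216.1617
V2 = sqrt(1241797.2617) = 1114.3596 m/s

1114.3596 m/s


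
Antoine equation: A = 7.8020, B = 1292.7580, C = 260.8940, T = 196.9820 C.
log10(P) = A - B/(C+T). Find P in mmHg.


C+T = 457.8760
B/(C+T) = 2.8234
log10(P) = 7.8020 - 2.8234 = 4.9786
P = 10^4.9786 = 95196.2566 mmHg

95196.2566 mmHg


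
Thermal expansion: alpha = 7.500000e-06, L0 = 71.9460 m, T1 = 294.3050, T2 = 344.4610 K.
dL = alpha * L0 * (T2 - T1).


dT = 50.1560 K
dL = 7.500000e-06 * 71.9460 * 50.1560 = 0.027064 m
L_final = 71.973064 m

dL = 0.027064 m


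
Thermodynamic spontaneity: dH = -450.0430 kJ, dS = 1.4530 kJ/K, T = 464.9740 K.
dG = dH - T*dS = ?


T*dS = 464.9740 * 1.4530 = 675.6072 kJ
dG = -450.0430 - 675.6072 = -1125.6502 kJ (spontaneous)

dG = -1125.6502 kJ, spontaneous


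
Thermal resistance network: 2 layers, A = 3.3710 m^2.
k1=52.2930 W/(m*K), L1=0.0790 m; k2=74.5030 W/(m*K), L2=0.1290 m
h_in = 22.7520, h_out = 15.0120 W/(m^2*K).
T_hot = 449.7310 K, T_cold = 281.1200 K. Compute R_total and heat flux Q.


R_conv_in = 1/(22.7520*3.3710) = 0.0130
R_1 = 0.0790/(52.2930*3.3710) = 0.0004
R_2 = 0.1290/(74.5030*3.3710) = 0.0005
R_conv_out = 1/(15.0120*3.3710) = 0.0198
R_total = 0.0338 K/W
Q = 168.6110 / 0.0338 = 4994.2793 W

R_total = 0.0338 K/W, Q = 4994.2793 W


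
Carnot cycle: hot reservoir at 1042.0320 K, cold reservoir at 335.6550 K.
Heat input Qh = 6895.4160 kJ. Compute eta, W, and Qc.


eta = 1 - 335.6550/1042.0320 = 0.6779
W = 0.6779 * 6895.4160 = 4674.2934 kJ
Qc = 6895.4160 - 4674.2934 = 2221.1226 kJ

eta = 67.7884%, W = 4674.2934 kJ, Qc = 2221.1226 kJ


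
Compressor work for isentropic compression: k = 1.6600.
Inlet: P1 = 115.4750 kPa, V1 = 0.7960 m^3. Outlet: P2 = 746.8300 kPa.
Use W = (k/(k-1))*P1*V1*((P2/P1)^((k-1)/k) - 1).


(k-1)/k = 0.3976
(P2/P1)^exp = 2.1006
W = 2.5152 * 115.4750 * 0.7960 * (2.1006 - 1) = 254.4416 kJ

254.4416 kJ


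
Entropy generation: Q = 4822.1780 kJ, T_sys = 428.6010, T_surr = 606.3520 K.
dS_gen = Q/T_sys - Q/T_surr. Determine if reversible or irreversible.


dS_sys = 4822.1780/428.6010 = 11.2510 kJ/K
dS_surr = -4822.1780/606.3520 = -7.9528 kJ/K
dS_gen = 11.2510 - 7.9528 = 3.2982 kJ/K (irreversible)

dS_gen = 3.2982 kJ/K, irreversible


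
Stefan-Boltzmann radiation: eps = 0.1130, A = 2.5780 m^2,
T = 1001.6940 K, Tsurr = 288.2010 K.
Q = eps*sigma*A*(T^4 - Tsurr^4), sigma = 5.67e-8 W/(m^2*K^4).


T^4 = 1.0068e+12
Tsurr^4 = 6.8989e+09
Q = 0.1130 * 5.67e-8 * 2.5780 * 9.9989e+11 = 16515.7580 W

16515.7580 W


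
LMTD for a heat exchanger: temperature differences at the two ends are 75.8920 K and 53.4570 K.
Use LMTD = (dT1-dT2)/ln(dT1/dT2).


dT1/dT2 = 1.4197
ln(dT1/dT2) = 0.3504
LMTD = 22.4350 / 0.3504 = 64.0207 K

64.0207 K


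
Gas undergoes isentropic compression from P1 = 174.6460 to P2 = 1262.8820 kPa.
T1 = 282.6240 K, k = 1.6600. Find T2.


(k-1)/k = 0.3976
(P2/P1)^exp = 2.1959
T2 = 282.6240 * 2.1959 = 620.6122 K

620.6122 K


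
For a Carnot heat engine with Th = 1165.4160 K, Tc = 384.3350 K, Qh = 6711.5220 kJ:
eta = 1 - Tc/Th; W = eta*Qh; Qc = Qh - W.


eta = 1 - 384.3350/1165.4160 = 0.6702
W = 0.6702 * 6711.5220 = 4498.1726 kJ
Qc = 6711.5220 - 4498.1726 = 2213.3494 kJ

eta = 67.0216%, W = 4498.1726 kJ, Qc = 2213.3494 kJ


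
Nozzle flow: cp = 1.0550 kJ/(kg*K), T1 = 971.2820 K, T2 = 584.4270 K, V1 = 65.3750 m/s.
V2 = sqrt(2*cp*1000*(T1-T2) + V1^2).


dT = 386.8550 K
2*cp*1000*dT = 816264.0500
V1^2 = 4273.8906
V2 = sqrt(820537.9406) = 905.8355 m/s

905.8355 m/s


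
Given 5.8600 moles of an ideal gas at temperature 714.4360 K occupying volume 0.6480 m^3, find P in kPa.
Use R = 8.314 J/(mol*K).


P = nRT/V = 5.8600 * 8.314 * 714.4360 / 0.6480
= 34807.3505 / 0.6480 = 53715.0471 Pa = 53.7150 kPa

53.7150 kPa


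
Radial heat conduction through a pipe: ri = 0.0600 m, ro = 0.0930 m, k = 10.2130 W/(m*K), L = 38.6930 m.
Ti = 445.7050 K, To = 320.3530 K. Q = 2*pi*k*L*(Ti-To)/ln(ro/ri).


dT = 125.3520 K
ln(ro/ri) = 0.4383
Q = 2*pi*10.2130*38.6930*125.3520 / 0.4383 = 710182.6531 W

710182.6531 W


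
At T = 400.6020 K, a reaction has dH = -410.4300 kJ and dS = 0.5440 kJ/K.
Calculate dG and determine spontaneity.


T*dS = 400.6020 * 0.5440 = 217.9275 kJ
dG = -410.4300 - 217.9275 = -628.3575 kJ (spontaneous)

dG = -628.3575 kJ, spontaneous


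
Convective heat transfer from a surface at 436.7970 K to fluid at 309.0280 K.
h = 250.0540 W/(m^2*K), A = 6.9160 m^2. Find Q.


dT = 127.7690 K
Q = 250.0540 * 6.9160 * 127.7690 = 220960.3181 W

220960.3181 W


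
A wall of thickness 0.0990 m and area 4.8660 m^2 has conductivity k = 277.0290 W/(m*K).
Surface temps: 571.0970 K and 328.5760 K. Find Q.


dT = 242.5210 K
Q = 277.0290 * 4.8660 * 242.5210 / 0.0990 = 3302261.7538 W

3302261.7538 W


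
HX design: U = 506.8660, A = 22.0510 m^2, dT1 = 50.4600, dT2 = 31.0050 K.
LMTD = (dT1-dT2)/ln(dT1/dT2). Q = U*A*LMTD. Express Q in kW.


LMTD = 39.9460 K
Q = 506.8660 * 22.0510 * 39.9460 = 446472.5637 W = 446.4726 kW

446.4726 kW


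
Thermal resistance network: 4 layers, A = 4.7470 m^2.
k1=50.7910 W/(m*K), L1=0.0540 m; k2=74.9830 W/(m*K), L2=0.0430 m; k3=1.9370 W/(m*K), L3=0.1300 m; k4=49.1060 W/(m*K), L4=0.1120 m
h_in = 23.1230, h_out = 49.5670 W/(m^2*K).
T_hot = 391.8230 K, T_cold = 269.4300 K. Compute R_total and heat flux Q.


R_conv_in = 1/(23.1230*4.7470) = 0.0091
R_1 = 0.0540/(50.7910*4.7470) = 0.0002
R_2 = 0.0430/(74.9830*4.7470) = 0.0001
R_3 = 0.1300/(1.9370*4.7470) = 0.0141
R_4 = 0.1120/(49.1060*4.7470) = 0.0005
R_conv_out = 1/(49.5670*4.7470) = 0.0042
R_total = 0.0283 K/W
Q = 122.3930 / 0.0283 = 4321.2025 W

R_total = 0.0283 K/W, Q = 4321.2025 W


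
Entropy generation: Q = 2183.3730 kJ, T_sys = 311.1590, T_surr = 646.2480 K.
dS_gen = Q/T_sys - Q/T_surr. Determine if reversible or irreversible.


dS_sys = 2183.3730/311.1590 = 7.0169 kJ/K
dS_surr = -2183.3730/646.2480 = -3.3785 kJ/K
dS_gen = 7.0169 - 3.3785 = 3.6384 kJ/K (irreversible)

dS_gen = 3.6384 kJ/K, irreversible


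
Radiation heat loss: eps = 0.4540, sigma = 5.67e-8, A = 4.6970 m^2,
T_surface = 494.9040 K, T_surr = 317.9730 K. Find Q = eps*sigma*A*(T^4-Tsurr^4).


T^4 = 5.9991e+10
Tsurr^4 = 1.0223e+10
Q = 0.4540 * 5.67e-8 * 4.6970 * 4.9768e+10 = 6017.4228 W

6017.4228 W


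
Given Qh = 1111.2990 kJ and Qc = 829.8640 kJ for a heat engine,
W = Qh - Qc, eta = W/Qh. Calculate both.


W = 1111.2990 - 829.8640 = 281.4350 kJ
eta = 281.4350 / 1111.2990 = 0.2532 = 25.3249%

W = 281.4350 kJ, eta = 25.3249%


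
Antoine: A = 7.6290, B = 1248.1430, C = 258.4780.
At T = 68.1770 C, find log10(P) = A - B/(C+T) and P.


C+T = 326.6550
B/(C+T) = 3.8210
log10(P) = 7.6290 - 3.8210 = 3.8080
P = 10^3.8080 = 6427.1379 mmHg

6427.1379 mmHg


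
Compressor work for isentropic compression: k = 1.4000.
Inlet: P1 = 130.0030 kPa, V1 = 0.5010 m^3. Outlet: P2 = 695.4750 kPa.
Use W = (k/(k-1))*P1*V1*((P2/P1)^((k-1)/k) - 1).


(k-1)/k = 0.2857
(P2/P1)^exp = 1.6147
W = 3.5000 * 130.0030 * 0.5010 * (1.6147 - 1) = 140.1288 kJ

140.1288 kJ


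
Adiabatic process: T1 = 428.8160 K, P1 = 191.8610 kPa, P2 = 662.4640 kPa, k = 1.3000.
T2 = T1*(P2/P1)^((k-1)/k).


(k-1)/k = 0.2308
(P2/P1)^exp = 1.3310
T2 = 428.8160 * 1.3310 = 570.7755 K

570.7755 K


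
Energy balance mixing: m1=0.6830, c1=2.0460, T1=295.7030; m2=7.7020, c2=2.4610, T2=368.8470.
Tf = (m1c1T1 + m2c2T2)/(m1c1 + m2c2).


num = 7404.5762
den = 20.3520
Tf = 363.8248 K

363.8248 K


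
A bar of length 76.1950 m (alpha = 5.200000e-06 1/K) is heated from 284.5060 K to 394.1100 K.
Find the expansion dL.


dT = 109.6040 K
dL = 5.200000e-06 * 76.1950 * 109.6040 = 0.043427 m
L_final = 76.238427 m

dL = 0.043427 m


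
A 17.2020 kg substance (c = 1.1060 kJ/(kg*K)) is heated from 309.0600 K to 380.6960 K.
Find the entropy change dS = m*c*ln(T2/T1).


T2/T1 = 1.2318
ln(T2/T1) = 0.2085
dS = 17.2020 * 1.1060 * 0.2085 = 3.9661 kJ/K

3.9661 kJ/K


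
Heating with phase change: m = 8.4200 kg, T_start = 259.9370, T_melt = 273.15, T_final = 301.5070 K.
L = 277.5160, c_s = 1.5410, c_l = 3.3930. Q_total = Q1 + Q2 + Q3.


Q1 (sensible, solid) = 8.4200 * 1.5410 * 13.2130 = 171.4416 kJ
Q2 (latent) = 8.4200 * 277.5160 = 2336.6847 kJ
Q3 (sensible, liquid) = 8.4200 * 3.3930 * 28.3570 = 810.1328 kJ
Q_total = 3318.2591 kJ

3318.2591 kJ


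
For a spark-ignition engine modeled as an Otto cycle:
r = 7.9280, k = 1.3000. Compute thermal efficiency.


r^(k-1) = 1.8610
eta = 1 - 1/1.8610 = 0.4627 = 46.2658%

46.2658%


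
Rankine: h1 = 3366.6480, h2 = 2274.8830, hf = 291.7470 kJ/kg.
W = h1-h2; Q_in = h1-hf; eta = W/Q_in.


W = 1091.7650 kJ/kg
Q_in = 3074.9010 kJ/kg
eta = 0.3551 = 35.5057%

eta = 35.5057%


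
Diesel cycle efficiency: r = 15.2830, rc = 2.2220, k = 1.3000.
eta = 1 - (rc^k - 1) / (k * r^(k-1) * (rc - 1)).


r^(k-1) = 2.2660
rc^k = 2.8234
eta = 0.4935 = 49.3480%

49.3480%


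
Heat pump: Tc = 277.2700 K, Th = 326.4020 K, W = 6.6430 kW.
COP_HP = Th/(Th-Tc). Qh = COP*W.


COP = 326.4020 / 49.1320 = 6.6434
Qh = 6.6434 * 6.6430 = 44.1319 kW

COP = 6.6434, Qh = 44.1319 kW


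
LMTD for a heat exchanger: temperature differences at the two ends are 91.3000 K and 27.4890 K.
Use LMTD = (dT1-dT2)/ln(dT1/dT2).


dT1/dT2 = 3.3213
ln(dT1/dT2) = 1.2004
LMTD = 63.8110 / 1.2004 = 53.1597 K

53.1597 K


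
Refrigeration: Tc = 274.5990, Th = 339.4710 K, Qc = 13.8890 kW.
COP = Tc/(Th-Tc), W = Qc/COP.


COP = 274.5990 / 64.8720 = 4.2329
W = 13.8890 / 4.2329 = 3.2812 kW

COP = 4.2329, W = 3.2812 kW


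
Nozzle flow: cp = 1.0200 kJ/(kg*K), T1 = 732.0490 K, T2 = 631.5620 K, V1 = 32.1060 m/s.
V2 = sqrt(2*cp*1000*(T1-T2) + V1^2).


dT = 100.4870 K
2*cp*1000*dT = 204993.4800
V1^2 = 1030.7952
V2 = sqrt(206024.2752) = 453.8990 m/s

453.8990 m/s


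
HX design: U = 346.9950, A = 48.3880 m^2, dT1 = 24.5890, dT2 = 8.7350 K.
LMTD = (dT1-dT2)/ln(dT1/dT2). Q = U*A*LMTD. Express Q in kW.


LMTD = 15.3184 K
Q = 346.9950 * 48.3880 * 15.3184 = 257202.7781 W = 257.2028 kW

257.2028 kW


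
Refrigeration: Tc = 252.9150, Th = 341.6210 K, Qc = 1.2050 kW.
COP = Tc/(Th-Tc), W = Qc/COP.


COP = 252.9150 / 88.7060 = 2.8512
W = 1.2050 / 2.8512 = 0.4226 kW

COP = 2.8512, W = 0.4226 kW


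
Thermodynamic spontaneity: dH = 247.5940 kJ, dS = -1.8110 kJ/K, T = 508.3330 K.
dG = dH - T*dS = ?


T*dS = 508.3330 * -1.8110 = -920.5911 kJ
dG = 247.5940 + 920.5911 = 1168.1851 kJ (non-spontaneous)

dG = 1168.1851 kJ, non-spontaneous


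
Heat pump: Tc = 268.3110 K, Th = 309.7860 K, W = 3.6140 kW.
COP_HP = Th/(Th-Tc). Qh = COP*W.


COP = 309.7860 / 41.4750 = 7.4692
Qh = 7.4692 * 3.6140 = 26.9938 kW

COP = 7.4692, Qh = 26.9938 kW


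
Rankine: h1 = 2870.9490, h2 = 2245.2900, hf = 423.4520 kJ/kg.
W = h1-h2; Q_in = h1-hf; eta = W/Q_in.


W = 625.6590 kJ/kg
Q_in = 2447.4970 kJ/kg
eta = 0.2556 = 25.5632%

eta = 25.5632%


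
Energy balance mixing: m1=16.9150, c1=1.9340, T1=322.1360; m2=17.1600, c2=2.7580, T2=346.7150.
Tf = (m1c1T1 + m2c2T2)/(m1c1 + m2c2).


num = 26947.3094
den = 80.0409
Tf = 336.6693 K

336.6693 K


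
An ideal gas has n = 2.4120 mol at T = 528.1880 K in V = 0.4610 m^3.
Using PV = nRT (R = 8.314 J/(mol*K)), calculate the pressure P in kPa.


P = nRT/V = 2.4120 * 8.314 * 528.1880 / 0.4610
= 10591.9483 / 0.4610 = 22976.0268 Pa = 22.9760 kPa

22.9760 kPa


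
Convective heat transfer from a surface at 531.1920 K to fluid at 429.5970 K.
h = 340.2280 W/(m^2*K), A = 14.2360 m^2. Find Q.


dT = 101.5950 K
Q = 340.2280 * 14.2360 * 101.5950 = 492073.9407 W

492073.9407 W


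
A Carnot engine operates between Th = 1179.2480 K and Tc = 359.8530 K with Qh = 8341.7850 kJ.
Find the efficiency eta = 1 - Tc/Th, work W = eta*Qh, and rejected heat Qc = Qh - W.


eta = 1 - 359.8530/1179.2480 = 0.6948
W = 0.6948 * 8341.7850 = 5796.2506 kJ
Qc = 8341.7850 - 5796.2506 = 2545.5344 kJ

eta = 69.4845%, W = 5796.2506 kJ, Qc = 2545.5344 kJ


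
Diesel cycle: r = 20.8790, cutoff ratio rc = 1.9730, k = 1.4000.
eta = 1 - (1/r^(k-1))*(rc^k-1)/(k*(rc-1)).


r^(k-1) = 3.3720
rc^k = 2.5893
eta = 0.6540 = 65.4002%

65.4002%


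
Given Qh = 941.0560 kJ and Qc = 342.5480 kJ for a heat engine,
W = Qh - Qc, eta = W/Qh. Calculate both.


W = 941.0560 - 342.5480 = 598.5080 kJ
eta = 598.5080 / 941.0560 = 0.6360 = 63.5996%

W = 598.5080 kJ, eta = 63.5996%


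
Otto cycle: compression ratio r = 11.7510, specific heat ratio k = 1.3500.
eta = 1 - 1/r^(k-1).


r^(k-1) = 2.3688
eta = 1 - 1/2.3688 = 0.5778 = 57.7843%

57.7843%


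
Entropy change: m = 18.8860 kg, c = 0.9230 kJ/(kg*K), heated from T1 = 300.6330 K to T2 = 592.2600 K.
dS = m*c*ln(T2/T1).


T2/T1 = 1.9700
ln(T2/T1) = 0.6781
dS = 18.8860 * 0.9230 * 0.6781 = 11.8197 kJ/K

11.8197 kJ/K


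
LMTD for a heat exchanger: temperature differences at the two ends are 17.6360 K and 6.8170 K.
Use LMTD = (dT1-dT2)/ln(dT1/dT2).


dT1/dT2 = 2.5871
ln(dT1/dT2) = 0.9505
LMTD = 10.8190 / 0.9505 = 11.3822 K

11.3822 K


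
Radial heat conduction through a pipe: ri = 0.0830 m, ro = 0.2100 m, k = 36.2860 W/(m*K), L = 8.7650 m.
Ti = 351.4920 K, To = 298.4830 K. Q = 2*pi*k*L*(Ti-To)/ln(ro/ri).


dT = 53.0090 K
ln(ro/ri) = 0.9283
Q = 2*pi*36.2860*8.7650*53.0090 / 0.9283 = 114116.2840 W

114116.2840 W


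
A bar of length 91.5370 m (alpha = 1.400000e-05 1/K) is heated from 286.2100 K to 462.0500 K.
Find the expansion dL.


dT = 175.8400 K
dL = 1.400000e-05 * 91.5370 * 175.8400 = 0.225342 m
L_final = 91.762342 m

dL = 0.225342 m


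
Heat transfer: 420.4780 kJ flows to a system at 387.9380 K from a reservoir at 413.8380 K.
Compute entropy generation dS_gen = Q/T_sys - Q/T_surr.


dS_sys = 420.4780/387.9380 = 1.0839 kJ/K
dS_surr = -420.4780/413.8380 = -1.0160 kJ/K
dS_gen = 1.0839 - 1.0160 = 0.0678 kJ/K (irreversible)

dS_gen = 0.0678 kJ/K, irreversible


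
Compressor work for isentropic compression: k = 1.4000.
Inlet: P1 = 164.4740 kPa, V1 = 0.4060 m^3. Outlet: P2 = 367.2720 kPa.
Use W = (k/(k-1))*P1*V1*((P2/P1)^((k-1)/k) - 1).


(k-1)/k = 0.2857
(P2/P1)^exp = 1.2580
W = 3.5000 * 164.4740 * 0.4060 * (1.2580 - 1) = 60.3007 kJ

60.3007 kJ


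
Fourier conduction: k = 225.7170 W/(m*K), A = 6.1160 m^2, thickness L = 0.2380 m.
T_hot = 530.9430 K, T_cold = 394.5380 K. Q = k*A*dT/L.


dT = 136.4050 K
Q = 225.7170 * 6.1160 * 136.4050 / 0.2380 = 791197.8146 W

791197.8146 W


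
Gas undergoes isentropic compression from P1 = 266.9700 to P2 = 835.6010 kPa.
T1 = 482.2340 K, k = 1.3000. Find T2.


(k-1)/k = 0.2308
(P2/P1)^exp = 1.3012
T2 = 482.2340 * 1.3012 = 627.4981 K

627.4981 K


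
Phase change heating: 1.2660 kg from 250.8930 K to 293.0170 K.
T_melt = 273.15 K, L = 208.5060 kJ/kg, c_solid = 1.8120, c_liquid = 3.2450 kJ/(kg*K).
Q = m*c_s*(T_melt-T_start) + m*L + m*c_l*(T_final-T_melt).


Q1 (sensible, solid) = 1.2660 * 1.8120 * 22.2570 = 51.0574 kJ
Q2 (latent) = 1.2660 * 208.5060 = 263.9686 kJ
Q3 (sensible, liquid) = 1.2660 * 3.2450 * 19.8670 = 81.6170 kJ
Q_total = 396.6430 kJ

396.6430 kJ


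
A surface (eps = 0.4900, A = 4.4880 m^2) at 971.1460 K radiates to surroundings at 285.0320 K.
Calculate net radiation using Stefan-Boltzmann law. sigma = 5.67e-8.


T^4 = 8.8948e+11
Tsurr^4 = 6.6005e+09
Q = 0.4900 * 5.67e-8 * 4.4880 * 8.8288e+11 = 110086.8303 W

110086.8303 W


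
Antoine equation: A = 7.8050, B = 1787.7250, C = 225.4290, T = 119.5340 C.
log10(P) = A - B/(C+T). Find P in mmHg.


C+T = 344.9630
B/(C+T) = 5.1824
log10(P) = 7.8050 - 5.1824 = 2.6226
P = 10^2.6226 = 419.4040 mmHg

419.4040 mmHg


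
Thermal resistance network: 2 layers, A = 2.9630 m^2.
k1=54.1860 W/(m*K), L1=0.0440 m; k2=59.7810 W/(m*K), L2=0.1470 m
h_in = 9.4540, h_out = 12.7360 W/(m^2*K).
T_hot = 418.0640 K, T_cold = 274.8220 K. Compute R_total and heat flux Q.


R_conv_in = 1/(9.4540*2.9630) = 0.0357
R_1 = 0.0440/(54.1860*2.9630) = 0.0003
R_2 = 0.1470/(59.7810*2.9630) = 0.0008
R_conv_out = 1/(12.7360*2.9630) = 0.0265
R_total = 0.0633 K/W
Q = 143.2420 / 0.0633 = 2262.8342 W

R_total = 0.0633 K/W, Q = 2262.8342 W


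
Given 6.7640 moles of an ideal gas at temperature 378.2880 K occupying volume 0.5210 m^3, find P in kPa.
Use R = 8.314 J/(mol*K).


P = nRT/V = 6.7640 * 8.314 * 378.2880 / 0.5210
= 21273.3646 / 0.5210 = 40831.7939 Pa = 40.8318 kPa

40.8318 kPa


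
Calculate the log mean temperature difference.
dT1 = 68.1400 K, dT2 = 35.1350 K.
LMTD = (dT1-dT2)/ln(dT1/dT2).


dT1/dT2 = 1.9394
ln(dT1/dT2) = 0.6624
LMTD = 33.0050 / 0.6624 = 49.8289 K

49.8289 K


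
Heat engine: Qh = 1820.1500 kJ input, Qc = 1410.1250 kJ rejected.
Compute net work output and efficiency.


W = 1820.1500 - 1410.1250 = 410.0250 kJ
eta = 410.0250 / 1820.1500 = 0.2253 = 22.5270%

W = 410.0250 kJ, eta = 22.5270%


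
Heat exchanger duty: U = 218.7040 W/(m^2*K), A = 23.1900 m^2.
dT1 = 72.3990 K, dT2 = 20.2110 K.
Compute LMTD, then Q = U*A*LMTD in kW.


LMTD = 40.9008 K
Q = 218.7040 * 23.1900 * 40.9008 = 207438.4242 W = 207.4384 kW

207.4384 kW


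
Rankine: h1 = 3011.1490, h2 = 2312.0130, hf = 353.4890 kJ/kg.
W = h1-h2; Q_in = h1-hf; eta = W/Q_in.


W = 699.1360 kJ/kg
Q_in = 2657.6600 kJ/kg
eta = 0.2631 = 26.3065%

eta = 26.3065%


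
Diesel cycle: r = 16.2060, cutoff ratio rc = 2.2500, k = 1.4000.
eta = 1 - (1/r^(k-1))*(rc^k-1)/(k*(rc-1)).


r^(k-1) = 3.0470
rc^k = 3.1121
eta = 0.6039 = 60.3896%

60.3896%


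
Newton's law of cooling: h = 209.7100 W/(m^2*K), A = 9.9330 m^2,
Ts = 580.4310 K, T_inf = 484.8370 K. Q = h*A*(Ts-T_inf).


dT = 95.5940 K
Q = 209.7100 * 9.9330 * 95.5940 = 199127.0272 W

199127.0272 W


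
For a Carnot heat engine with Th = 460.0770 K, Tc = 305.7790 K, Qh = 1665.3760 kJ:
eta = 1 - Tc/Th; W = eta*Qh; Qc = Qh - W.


eta = 1 - 305.7790/460.0770 = 0.3354
W = 0.3354 * 1665.3760 = 558.5243 kJ
Qc = 1665.3760 - 558.5243 = 1106.8517 kJ

eta = 33.5374%, W = 558.5243 kJ, Qc = 1106.8517 kJ


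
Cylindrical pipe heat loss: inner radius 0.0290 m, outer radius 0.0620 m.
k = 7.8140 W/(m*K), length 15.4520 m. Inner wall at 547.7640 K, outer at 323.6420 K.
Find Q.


dT = 224.1220 K
ln(ro/ri) = 0.7598
Q = 2*pi*7.8140*15.4520*224.1220 / 0.7598 = 223769.6269 W

223769.6269 W


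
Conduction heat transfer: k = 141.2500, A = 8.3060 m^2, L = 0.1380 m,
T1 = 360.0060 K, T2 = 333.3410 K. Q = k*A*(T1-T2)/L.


dT = 26.6650 K
Q = 141.2500 * 8.3060 * 26.6650 / 0.1380 = 226695.4925 W

226695.4925 W


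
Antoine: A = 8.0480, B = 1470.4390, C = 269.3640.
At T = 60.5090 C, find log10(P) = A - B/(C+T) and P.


C+T = 329.8730
B/(C+T) = 4.4576
log10(P) = 8.0480 - 4.4576 = 3.5904
P = 10^3.5904 = 3894.1148 mmHg

3894.1148 mmHg


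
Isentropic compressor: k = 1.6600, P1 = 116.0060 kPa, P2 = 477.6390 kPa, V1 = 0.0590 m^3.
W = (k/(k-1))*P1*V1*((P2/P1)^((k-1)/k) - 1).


(k-1)/k = 0.3976
(P2/P1)^exp = 1.7554
W = 2.5152 * 116.0060 * 0.0590 * (1.7554 - 1) = 13.0032 kJ

13.0032 kJ


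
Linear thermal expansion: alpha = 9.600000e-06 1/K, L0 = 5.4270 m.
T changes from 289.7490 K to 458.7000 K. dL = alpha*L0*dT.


dT = 168.9510 K
dL = 9.600000e-06 * 5.4270 * 168.9510 = 0.008802 m
L_final = 5.435802 m

dL = 0.008802 m


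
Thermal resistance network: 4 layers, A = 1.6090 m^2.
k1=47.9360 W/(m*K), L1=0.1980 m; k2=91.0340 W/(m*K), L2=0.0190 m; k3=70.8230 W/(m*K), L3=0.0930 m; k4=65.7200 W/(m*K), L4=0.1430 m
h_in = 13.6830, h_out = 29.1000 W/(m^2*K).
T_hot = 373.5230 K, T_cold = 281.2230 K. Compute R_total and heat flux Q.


R_conv_in = 1/(13.6830*1.6090) = 0.0454
R_1 = 0.1980/(47.9360*1.6090) = 0.0026
R_2 = 0.0190/(91.0340*1.6090) = 0.0001
R_3 = 0.0930/(70.8230*1.6090) = 0.0008
R_4 = 0.1430/(65.7200*1.6090) = 0.0014
R_conv_out = 1/(29.1000*1.6090) = 0.0214
R_total = 0.0716 K/W
Q = 92.3000 / 0.0716 = 1288.3066 W

R_total = 0.0716 K/W, Q = 1288.3066 W


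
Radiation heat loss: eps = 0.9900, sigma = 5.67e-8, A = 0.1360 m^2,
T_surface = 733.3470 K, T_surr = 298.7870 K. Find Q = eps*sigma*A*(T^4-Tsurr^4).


T^4 = 2.8923e+11
Tsurr^4 = 7.9698e+09
Q = 0.9900 * 5.67e-8 * 0.1360 * 2.8126e+11 = 2147.1385 W

2147.1385 W


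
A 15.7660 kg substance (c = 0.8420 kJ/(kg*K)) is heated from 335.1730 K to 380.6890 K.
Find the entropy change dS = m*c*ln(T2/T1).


T2/T1 = 1.1358
ln(T2/T1) = 0.1273
dS = 15.7660 * 0.8420 * 0.1273 = 1.6904 kJ/K

1.6904 kJ/K


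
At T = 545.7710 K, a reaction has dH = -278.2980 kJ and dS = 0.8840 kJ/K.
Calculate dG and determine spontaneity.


T*dS = 545.7710 * 0.8840 = 482.4616 kJ
dG = -278.2980 - 482.4616 = -760.7596 kJ (spontaneous)

dG = -760.7596 kJ, spontaneous


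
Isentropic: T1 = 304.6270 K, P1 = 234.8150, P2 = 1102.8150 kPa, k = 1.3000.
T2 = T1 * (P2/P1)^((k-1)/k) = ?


(k-1)/k = 0.2308
(P2/P1)^exp = 1.4290
T2 = 304.6270 * 1.4290 = 435.3052 K

435.3052 K


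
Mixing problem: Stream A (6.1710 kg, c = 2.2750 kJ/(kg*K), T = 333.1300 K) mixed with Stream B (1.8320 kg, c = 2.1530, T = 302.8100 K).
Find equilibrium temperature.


num = 5871.1927
den = 17.9833
Tf = 326.4799 K

326.4799 K


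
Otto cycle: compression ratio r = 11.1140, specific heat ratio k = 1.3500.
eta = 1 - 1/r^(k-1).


r^(k-1) = 2.3230
eta = 1 - 1/2.3230 = 0.5695 = 56.9528%

56.9528%


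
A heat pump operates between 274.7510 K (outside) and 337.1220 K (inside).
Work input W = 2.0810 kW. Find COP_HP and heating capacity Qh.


COP = 337.1220 / 62.3710 = 5.4051
Qh = 5.4051 * 2.0810 = 11.2480 kW

COP = 5.4051, Qh = 11.2480 kW


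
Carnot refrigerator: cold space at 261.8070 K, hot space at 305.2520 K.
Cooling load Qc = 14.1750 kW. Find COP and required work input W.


COP = 261.8070 / 43.4450 = 6.0262
W = 14.1750 / 6.0262 = 2.3522 kW

COP = 6.0262, W = 2.3522 kW


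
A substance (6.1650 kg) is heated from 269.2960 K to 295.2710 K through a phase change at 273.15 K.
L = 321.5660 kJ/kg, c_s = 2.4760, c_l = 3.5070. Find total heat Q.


Q1 (sensible, solid) = 6.1650 * 2.4760 * 3.8540 = 58.8295 kJ
Q2 (latent) = 6.1650 * 321.5660 = 1982.4544 kJ
Q3 (sensible, liquid) = 6.1650 * 3.5070 * 22.1210 = 478.2705 kJ
Q_total = 2519.5544 kJ

2519.5544 kJ


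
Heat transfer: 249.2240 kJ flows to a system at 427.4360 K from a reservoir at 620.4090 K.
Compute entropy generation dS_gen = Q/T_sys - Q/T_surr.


dS_sys = 249.2240/427.4360 = 0.5831 kJ/K
dS_surr = -249.2240/620.4090 = -0.4017 kJ/K
dS_gen = 0.5831 - 0.4017 = 0.1814 kJ/K (irreversible)

dS_gen = 0.1814 kJ/K, irreversible


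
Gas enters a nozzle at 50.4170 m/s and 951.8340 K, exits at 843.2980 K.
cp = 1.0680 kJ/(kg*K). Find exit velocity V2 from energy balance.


dT = 108.5360 K
2*cp*1000*dT = 231832.8960
V1^2 = 2541.8739
V2 = sqrt(234374.7699) = 484.1227 m/s

484.1227 m/s


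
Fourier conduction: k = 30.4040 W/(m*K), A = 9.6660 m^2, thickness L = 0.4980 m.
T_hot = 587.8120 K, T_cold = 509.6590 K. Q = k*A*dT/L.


dT = 78.1530 K
Q = 30.4040 * 9.6660 * 78.1530 / 0.4980 = 46120.4807 W

46120.4807 W


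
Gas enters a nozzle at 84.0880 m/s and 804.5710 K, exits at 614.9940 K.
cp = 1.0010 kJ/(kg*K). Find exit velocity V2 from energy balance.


dT = 189.5770 K
2*cp*1000*dT = 379533.1540
V1^2 = 7070.7917
V2 = sqrt(386603.9457) = 621.7748 m/s

621.7748 m/s


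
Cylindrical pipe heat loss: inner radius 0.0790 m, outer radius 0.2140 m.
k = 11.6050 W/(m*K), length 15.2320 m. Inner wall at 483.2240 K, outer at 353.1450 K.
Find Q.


dT = 130.0790 K
ln(ro/ri) = 0.9965
Q = 2*pi*11.6050*15.2320*130.0790 / 0.9965 = 144977.1497 W

144977.1497 W


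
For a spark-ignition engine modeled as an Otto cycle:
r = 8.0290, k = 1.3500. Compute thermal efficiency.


r^(k-1) = 2.0732
eta = 1 - 1/2.0732 = 0.5176 = 51.7643%

51.7643%


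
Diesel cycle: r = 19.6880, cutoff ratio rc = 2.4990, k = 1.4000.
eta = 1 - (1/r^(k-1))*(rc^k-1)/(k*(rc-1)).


r^(k-1) = 3.2937
rc^k = 3.6047
eta = 0.6232 = 62.3164%

62.3164%


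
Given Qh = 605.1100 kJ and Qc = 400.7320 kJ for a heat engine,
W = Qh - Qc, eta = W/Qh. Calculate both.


W = 605.1100 - 400.7320 = 204.3780 kJ
eta = 204.3780 / 605.1100 = 0.3378 = 33.7753%

W = 204.3780 kJ, eta = 33.7753%


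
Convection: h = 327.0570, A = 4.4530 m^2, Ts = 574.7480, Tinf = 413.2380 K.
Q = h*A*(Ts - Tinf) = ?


dT = 161.5100 K
Q = 327.0570 * 4.4530 * 161.5100 = 235220.7124 W

235220.7124 W


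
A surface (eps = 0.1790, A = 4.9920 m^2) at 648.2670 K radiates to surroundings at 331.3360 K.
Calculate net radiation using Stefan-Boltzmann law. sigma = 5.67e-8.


T^4 = 1.7661e+11
Tsurr^4 = 1.2052e+10
Q = 0.1790 * 5.67e-8 * 4.9920 * 1.6456e+11 = 8337.3673 W

8337.3673 W


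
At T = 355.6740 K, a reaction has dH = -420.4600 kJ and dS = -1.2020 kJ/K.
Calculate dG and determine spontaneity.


T*dS = 355.6740 * -1.2020 = -427.5201 kJ
dG = -420.4600 + 427.5201 = 7.0601 kJ (non-spontaneous)

dG = 7.0601 kJ, non-spontaneous


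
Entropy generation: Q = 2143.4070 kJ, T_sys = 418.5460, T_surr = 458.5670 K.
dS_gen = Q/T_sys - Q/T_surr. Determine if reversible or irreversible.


dS_sys = 2143.4070/418.5460 = 5.1211 kJ/K
dS_surr = -2143.4070/458.5670 = -4.6741 kJ/K
dS_gen = 5.1211 - 4.6741 = 0.4469 kJ/K (irreversible)

dS_gen = 0.4469 kJ/K, irreversible


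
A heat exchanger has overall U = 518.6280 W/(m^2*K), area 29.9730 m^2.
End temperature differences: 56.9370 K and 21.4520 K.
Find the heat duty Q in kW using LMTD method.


LMTD = 36.3528 K
Q = 518.6280 * 29.9730 * 36.3528 = 565098.8580 W = 565.0989 kW

565.0989 kW


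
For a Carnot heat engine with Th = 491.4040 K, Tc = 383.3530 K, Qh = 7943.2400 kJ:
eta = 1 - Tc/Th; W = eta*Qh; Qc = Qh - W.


eta = 1 - 383.3530/491.4040 = 0.2199
W = 0.2199 * 7943.2400 = 1746.5772 kJ
Qc = 7943.2400 - 1746.5772 = 6196.6628 kJ

eta = 21.9882%, W = 1746.5772 kJ, Qc = 6196.6628 kJ


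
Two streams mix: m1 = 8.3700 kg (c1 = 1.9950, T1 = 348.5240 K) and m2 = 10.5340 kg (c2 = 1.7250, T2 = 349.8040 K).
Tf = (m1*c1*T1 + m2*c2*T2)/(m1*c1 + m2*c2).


num = 12176.0470
den = 34.8693
Tf = 349.1910 K

349.1910 K


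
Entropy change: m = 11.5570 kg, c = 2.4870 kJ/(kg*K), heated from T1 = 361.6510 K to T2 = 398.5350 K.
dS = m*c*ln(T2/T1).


T2/T1 = 1.1020
ln(T2/T1) = 0.0971
dS = 11.5570 * 2.4870 * 0.0971 = 2.7913 kJ/K

2.7913 kJ/K


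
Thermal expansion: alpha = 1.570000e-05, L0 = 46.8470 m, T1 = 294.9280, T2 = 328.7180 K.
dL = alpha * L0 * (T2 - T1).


dT = 33.7900 K
dL = 1.570000e-05 * 46.8470 * 33.7900 = 0.024852 m
L_final = 46.871852 m

dL = 0.024852 m


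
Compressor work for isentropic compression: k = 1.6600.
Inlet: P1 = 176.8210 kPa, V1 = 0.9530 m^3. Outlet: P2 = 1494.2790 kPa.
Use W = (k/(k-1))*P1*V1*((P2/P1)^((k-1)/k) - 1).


(k-1)/k = 0.3976
(P2/P1)^exp = 2.3363
W = 2.5152 * 176.8210 * 0.9530 * (2.3363 - 1) = 566.3562 kJ

566.3562 kJ


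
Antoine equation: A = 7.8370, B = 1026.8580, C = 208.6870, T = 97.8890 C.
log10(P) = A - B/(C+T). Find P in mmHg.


C+T = 306.5760
B/(C+T) = 3.3494
log10(P) = 7.8370 - 3.3494 = 4.4876
P = 10^4.4876 = 30729.7998 mmHg

30729.7998 mmHg


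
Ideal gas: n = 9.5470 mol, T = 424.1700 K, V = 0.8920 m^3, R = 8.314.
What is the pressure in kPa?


P = nRT/V = 9.5470 * 8.314 * 424.1700 / 0.8920
= 33667.9669 / 0.8920 = 37744.3575 Pa = 37.7444 kPa

37.7444 kPa


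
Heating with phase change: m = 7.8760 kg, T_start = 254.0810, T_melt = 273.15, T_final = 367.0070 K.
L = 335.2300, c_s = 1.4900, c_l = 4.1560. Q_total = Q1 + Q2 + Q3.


Q1 (sensible, solid) = 7.8760 * 1.4900 * 19.0690 = 223.7793 kJ
Q2 (latent) = 7.8760 * 335.2300 = 2640.2715 kJ
Q3 (sensible, liquid) = 7.8760 * 4.1560 * 93.8570 = 3072.1889 kJ
Q_total = 5936.2397 kJ

5936.2397 kJ


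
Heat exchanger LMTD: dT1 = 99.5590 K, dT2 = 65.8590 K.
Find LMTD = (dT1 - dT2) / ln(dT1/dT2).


dT1/dT2 = 1.5117
ln(dT1/dT2) = 0.4132
LMTD = 33.7000 / 0.4132 = 81.5518 K

81.5518 K


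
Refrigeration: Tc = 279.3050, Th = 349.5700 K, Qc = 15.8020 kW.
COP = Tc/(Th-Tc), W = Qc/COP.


COP = 279.3050 / 70.2650 = 3.9750
W = 15.8020 / 3.9750 = 3.9753 kW

COP = 3.9750, W = 3.9753 kW


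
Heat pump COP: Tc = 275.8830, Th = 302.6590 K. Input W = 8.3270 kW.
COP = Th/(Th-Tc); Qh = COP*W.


COP = 302.6590 / 26.7760 = 11.3034
Qh = 11.3034 * 8.3270 = 94.1232 kW

COP = 11.3034, Qh = 94.1232 kW


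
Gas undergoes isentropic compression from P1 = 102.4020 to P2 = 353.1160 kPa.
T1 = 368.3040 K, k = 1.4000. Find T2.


(k-1)/k = 0.2857
(P2/P1)^exp = 1.4243
T2 = 368.3040 * 1.4243 = 524.5767 K

524.5767 K


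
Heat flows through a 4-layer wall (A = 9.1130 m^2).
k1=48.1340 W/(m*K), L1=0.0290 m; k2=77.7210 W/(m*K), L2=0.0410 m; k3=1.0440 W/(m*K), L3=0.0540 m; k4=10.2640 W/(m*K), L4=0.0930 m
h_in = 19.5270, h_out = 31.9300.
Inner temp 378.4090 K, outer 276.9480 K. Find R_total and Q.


R_conv_in = 1/(19.5270*9.1130) = 0.0056
R_1 = 0.0290/(48.1340*9.1130) = 6.6113e-05
R_2 = 0.0410/(77.7210*9.1130) = 5.7887e-05
R_3 = 0.0540/(1.0440*9.1130) = 0.0057
R_4 = 0.0930/(10.2640*9.1130) = 0.0010
R_conv_out = 1/(31.9300*9.1130) = 0.0034
R_total = 0.0159 K/W
Q = 101.4610 / 0.0159 = 6401.1677 W

R_total = 0.0159 K/W, Q = 6401.1677 W


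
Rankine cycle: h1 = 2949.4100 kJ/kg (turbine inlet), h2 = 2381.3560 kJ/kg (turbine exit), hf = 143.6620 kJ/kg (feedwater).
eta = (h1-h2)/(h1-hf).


W = 568.0540 kJ/kg
Q_in = 2805.7480 kJ/kg
eta = 0.2025 = 20.2461%

eta = 20.2461%


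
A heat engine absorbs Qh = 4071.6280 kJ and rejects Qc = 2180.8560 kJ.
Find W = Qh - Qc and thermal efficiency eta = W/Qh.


W = 4071.6280 - 2180.8560 = 1890.7720 kJ
eta = 1890.7720 / 4071.6280 = 0.4644 = 46.4377%

W = 1890.7720 kJ, eta = 46.4377%


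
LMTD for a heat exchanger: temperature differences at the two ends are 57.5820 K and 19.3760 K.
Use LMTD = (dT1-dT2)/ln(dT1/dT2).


dT1/dT2 = 2.9718
ln(dT1/dT2) = 1.0892
LMTD = 38.2060 / 1.0892 = 35.0779 K

35.0779 K


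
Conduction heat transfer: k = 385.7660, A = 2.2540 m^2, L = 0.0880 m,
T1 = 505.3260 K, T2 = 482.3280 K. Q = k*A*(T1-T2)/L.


dT = 22.9980 K
Q = 385.7660 * 2.2540 * 22.9980 / 0.0880 = 227240.2493 W

227240.2493 W


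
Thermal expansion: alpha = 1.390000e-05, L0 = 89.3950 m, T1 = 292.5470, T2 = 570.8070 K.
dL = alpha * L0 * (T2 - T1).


dT = 278.2600 K
dL = 1.390000e-05 * 89.3950 * 278.2600 = 0.345763 m
L_final = 89.740763 m

dL = 0.345763 m


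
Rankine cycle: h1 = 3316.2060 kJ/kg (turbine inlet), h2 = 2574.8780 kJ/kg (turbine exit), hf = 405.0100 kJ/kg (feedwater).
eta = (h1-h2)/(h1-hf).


W = 741.3280 kJ/kg
Q_in = 2911.1960 kJ/kg
eta = 0.2546 = 25.4647%

eta = 25.4647%


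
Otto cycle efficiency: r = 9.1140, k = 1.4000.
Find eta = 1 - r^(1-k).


r^(k-1) = 2.4204
eta = 1 - 1/2.4204 = 0.5868 = 58.6842%

58.6842%


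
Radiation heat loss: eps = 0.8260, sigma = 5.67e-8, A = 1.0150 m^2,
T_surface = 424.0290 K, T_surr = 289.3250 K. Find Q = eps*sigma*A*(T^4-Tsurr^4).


T^4 = 3.2328e+10
Tsurr^4 = 7.0072e+09
Q = 0.8260 * 5.67e-8 * 1.0150 * 2.5321e+10 = 1203.6801 W

1203.6801 W


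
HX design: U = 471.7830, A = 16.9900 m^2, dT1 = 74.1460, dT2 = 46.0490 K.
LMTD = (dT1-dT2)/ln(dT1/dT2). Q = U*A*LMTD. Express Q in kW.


LMTD = 58.9864 K
Q = 471.7830 * 16.9900 * 58.9864 = 472811.0461 W = 472.8110 kW

472.8110 kW


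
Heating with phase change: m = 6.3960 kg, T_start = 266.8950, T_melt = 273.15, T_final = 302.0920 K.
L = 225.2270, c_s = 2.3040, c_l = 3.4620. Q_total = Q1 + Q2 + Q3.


Q1 (sensible, solid) = 6.3960 * 2.3040 * 6.2550 = 92.1761 kJ
Q2 (latent) = 6.3960 * 225.2270 = 1440.5519 kJ
Q3 (sensible, liquid) = 6.3960 * 3.4620 * 28.9420 = 640.8613 kJ
Q_total = 2173.5893 kJ

2173.5893 kJ


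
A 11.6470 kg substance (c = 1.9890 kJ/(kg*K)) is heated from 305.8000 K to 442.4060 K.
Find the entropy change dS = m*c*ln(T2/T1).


T2/T1 = 1.4467
ln(T2/T1) = 0.3693
dS = 11.6470 * 1.9890 * 0.3693 = 8.5551 kJ/K

8.5551 kJ/K


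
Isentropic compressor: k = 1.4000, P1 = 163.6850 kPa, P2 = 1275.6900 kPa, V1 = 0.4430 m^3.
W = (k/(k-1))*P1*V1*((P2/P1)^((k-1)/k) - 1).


(k-1)/k = 0.2857
(P2/P1)^exp = 1.7980
W = 3.5000 * 163.6850 * 0.4430 * (1.7980 - 1) = 202.5190 kJ

202.5190 kJ


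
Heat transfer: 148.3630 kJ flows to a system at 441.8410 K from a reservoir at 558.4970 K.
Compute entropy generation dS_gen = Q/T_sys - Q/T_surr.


dS_sys = 148.3630/441.8410 = 0.3358 kJ/K
dS_surr = -148.3630/558.4970 = -0.2656 kJ/K
dS_gen = 0.3358 - 0.2656 = 0.0701 kJ/K (irreversible)

dS_gen = 0.0701 kJ/K, irreversible


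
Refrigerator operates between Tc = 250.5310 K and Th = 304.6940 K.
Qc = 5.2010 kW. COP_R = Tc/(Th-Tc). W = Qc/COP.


COP = 250.5310 / 54.1630 = 4.6255
W = 5.2010 / 4.6255 = 1.1244 kW

COP = 4.6255, W = 1.1244 kW


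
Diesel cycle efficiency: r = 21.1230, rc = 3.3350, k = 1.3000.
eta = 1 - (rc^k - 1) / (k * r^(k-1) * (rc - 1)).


r^(k-1) = 2.4970
rc^k = 4.7866
eta = 0.5004 = 50.0438%

50.0438%


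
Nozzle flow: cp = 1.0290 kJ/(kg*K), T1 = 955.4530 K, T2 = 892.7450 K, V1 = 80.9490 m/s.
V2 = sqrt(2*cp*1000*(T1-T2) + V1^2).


dT = 62.7080 K
2*cp*1000*dT = 129053.0640
V1^2 = 6552.7406
V2 = sqrt(135605.8046) = 368.2469 m/s

368.2469 m/s


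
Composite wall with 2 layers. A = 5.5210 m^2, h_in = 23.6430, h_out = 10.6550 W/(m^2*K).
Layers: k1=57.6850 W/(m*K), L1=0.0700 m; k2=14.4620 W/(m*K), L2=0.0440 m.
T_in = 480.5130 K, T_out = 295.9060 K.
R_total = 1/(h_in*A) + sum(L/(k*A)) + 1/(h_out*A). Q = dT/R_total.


R_conv_in = 1/(23.6430*5.5210) = 0.0077
R_1 = 0.0700/(57.6850*5.5210) = 0.0002
R_2 = 0.0440/(14.4620*5.5210) = 0.0006
R_conv_out = 1/(10.6550*5.5210) = 0.0170
R_total = 0.0254 K/W
Q = 184.6070 / 0.0254 = 7259.1398 W

R_total = 0.0254 K/W, Q = 7259.1398 W


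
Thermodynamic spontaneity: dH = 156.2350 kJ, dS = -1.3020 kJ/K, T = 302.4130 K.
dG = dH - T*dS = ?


T*dS = 302.4130 * -1.3020 = -393.7417 kJ
dG = 156.2350 + 393.7417 = 549.9767 kJ (non-spontaneous)

dG = 549.9767 kJ, non-spontaneous


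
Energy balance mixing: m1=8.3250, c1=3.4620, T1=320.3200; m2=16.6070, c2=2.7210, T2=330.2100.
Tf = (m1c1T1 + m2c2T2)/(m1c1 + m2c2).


num = 24153.4037
den = 74.0088
Tf = 326.3586 K

326.3586 K


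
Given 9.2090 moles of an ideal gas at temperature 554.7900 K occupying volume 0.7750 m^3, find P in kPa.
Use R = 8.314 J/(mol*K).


P = nRT/V = 9.2090 * 8.314 * 554.7900 / 0.7750
= 42476.7341 / 0.7750 = 54808.6891 Pa = 54.8087 kPa

54.8087 kPa


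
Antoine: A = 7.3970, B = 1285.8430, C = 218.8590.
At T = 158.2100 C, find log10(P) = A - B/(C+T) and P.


C+T = 377.0690
B/(C+T) = 3.4101
log10(P) = 7.3970 - 3.4101 = 3.9869
P = 10^3.9869 = 9702.8651 mmHg

9702.8651 mmHg


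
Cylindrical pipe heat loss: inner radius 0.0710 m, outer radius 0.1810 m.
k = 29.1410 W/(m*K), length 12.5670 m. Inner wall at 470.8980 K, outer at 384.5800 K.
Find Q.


dT = 86.3180 K
ln(ro/ri) = 0.9358
Q = 2*pi*29.1410*12.5670*86.3180 / 0.9358 = 212239.5429 W

212239.5429 W


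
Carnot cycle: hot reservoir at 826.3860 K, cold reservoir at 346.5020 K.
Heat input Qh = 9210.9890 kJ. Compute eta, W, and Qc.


eta = 1 - 346.5020/826.3860 = 0.5807
W = 0.5807 * 9210.9890 = 5348.8397 kJ
Qc = 9210.9890 - 5348.8397 = 3862.1493 kJ

eta = 58.0702%, W = 5348.8397 kJ, Qc = 3862.1493 kJ


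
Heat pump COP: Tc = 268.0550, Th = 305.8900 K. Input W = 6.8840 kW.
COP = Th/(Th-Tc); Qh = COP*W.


COP = 305.8900 / 37.8350 = 8.0848
Qh = 8.0848 * 6.8840 = 55.6561 kW

COP = 8.0848, Qh = 55.6561 kW


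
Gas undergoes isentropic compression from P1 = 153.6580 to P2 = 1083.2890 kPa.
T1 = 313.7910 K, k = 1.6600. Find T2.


(k-1)/k = 0.3976
(P2/P1)^exp = 2.1739
T2 = 313.7910 * 2.1739 = 682.1381 K

682.1381 K


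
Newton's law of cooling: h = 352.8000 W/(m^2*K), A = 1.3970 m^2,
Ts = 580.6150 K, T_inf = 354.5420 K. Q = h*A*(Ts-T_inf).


dT = 226.0730 K
Q = 352.8000 * 1.3970 * 226.0730 = 111422.7005 W

111422.7005 W


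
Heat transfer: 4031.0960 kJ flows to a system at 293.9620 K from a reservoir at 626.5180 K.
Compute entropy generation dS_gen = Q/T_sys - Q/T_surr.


dS_sys = 4031.0960/293.9620 = 13.7130 kJ/K
dS_surr = -4031.0960/626.5180 = -6.4341 kJ/K
dS_gen = 13.7130 - 6.4341 = 7.2789 kJ/K (irreversible)

dS_gen = 7.2789 kJ/K, irreversible


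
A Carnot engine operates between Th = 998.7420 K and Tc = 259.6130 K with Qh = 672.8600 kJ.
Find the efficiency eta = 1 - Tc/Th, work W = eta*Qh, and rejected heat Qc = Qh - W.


eta = 1 - 259.6130/998.7420 = 0.7401
W = 0.7401 * 672.8600 = 497.9568 kJ
Qc = 672.8600 - 497.9568 = 174.9032 kJ

eta = 74.0060%, W = 497.9568 kJ, Qc = 174.9032 kJ
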